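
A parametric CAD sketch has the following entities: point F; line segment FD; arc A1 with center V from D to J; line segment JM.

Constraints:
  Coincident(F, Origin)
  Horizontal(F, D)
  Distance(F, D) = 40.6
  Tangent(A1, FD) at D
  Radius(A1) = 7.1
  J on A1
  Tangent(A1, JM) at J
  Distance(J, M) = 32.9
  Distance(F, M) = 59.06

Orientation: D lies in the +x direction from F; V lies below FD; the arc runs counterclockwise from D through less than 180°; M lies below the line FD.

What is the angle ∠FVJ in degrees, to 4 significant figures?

25.87°

F is at the origin; F and D share the same y with |FD| = 40.6 and D on the +x side, so D = (40.60, 0.000). A1 meets FD tangentially, so VD is at right angles to FD, so V = D + (0, -7.1) = (40.60, -7.100). Since VJ ⟂ JM (tangency), |VM| = √(7.1² + 32.9²) = 33.66 regardless of where J sits on A1. So M lies on both circle(F, 59.06) and circle(V, 33.66); the below-FD intersection is M = (42.81, -40.68). J is the foot of the tangent from M: J = (33.77, -9.051).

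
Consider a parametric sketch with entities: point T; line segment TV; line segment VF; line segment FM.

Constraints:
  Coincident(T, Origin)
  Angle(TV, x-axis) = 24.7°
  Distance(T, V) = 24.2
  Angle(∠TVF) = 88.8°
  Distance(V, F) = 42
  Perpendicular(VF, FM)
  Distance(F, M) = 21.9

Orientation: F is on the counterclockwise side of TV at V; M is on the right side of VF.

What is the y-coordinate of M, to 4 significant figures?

57.46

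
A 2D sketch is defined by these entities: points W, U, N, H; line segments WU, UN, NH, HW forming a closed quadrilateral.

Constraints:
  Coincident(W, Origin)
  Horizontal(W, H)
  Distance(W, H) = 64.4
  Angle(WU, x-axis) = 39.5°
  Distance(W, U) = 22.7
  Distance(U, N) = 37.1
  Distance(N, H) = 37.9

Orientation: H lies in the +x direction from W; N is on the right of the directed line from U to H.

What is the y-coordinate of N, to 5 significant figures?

-19.706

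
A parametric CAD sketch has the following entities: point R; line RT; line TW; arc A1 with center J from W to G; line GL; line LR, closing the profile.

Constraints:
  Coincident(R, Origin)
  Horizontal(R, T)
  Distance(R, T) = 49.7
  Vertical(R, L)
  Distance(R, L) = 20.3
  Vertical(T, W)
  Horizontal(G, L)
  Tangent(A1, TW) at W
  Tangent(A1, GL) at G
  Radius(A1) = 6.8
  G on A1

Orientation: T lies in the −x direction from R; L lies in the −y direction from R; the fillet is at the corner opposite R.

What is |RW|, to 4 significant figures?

51.50

The virtual corner opposite R is at (-49.70, -20.30). Since A1 is tangent to TW there, JW ⟂ TW and tangency of A1 to GL means the radius JG is perpendicular to GL, with radius 6.8, so the center J sits 6.8 in from both sides at J = (-42.90, -13.50). That places the tangent points at W = (-49.70, -13.50) on TW and G = (-42.90, -20.30) on GL. Then |RW| = |W − R| = 51.50.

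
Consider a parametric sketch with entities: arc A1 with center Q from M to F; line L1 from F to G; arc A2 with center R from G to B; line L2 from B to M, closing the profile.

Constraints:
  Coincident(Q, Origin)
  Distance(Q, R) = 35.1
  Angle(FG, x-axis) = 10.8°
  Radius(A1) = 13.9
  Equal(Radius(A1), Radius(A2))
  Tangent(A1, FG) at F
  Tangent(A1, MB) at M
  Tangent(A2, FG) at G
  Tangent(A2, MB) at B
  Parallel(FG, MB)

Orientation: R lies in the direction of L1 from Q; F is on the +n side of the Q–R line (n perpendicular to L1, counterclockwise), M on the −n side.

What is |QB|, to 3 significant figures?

37.8

Tangency of A1 to both parallel lines with radius 13.9 puts F and M at Q ± 13.9·n: F = (-2.60, 13.7), M = (2.60, -13.7). Equal radii place G and B the same way about R: G = R + 13.9·n = (31.9, 20.2), B = R − 13.9·n = (37.1, -7.08). Then |QB| = |B − Q| = 37.8.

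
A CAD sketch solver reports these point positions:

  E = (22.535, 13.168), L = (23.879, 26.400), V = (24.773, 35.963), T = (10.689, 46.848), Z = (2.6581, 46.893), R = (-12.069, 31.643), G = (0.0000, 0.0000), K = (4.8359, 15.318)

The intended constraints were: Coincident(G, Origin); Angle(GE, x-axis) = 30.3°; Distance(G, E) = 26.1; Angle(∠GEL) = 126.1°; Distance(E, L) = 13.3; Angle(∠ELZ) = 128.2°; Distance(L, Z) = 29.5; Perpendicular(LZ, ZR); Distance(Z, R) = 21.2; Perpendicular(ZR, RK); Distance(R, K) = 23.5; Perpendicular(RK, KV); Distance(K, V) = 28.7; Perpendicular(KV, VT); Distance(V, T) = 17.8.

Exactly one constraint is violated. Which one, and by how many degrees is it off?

Perpendicular(KV, VT) — off by 6.30°.

G = (0.00, 0.00) ✓; GE at 30.30° ✓; |GE| = 26.10 ✓; ∠GEL = 126.1° ✓; |EL| = 13.30 ✓; ∠ELZ = 128.2° ✓; |LZ| = 29.50 ✓; ∠(LZ, ZR) = 90.00° ✓; |ZR| = 21.20 ✓; ∠(ZR, RK) = 90.00° ✓; |RK| = 23.50 ✓; ∠(RK, KV) = 90.00° ✓; |KV| = 28.70 ✓; ∠(KV, VT) = 96.30° ✗; |VT| = 17.80 ✓.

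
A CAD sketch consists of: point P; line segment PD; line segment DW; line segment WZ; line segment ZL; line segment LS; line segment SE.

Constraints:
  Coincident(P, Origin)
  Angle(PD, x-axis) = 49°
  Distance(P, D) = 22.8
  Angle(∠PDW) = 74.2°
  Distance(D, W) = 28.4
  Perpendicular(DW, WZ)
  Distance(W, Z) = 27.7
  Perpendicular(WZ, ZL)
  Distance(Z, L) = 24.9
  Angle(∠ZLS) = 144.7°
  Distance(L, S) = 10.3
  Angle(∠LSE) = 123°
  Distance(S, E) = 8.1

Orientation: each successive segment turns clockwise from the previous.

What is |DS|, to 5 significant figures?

22.295

The perpendicularity gives ZL at right angles to WZ, so ZL runs at 123.20°; with |ZL| = 24.9, L = (-6.3038, -0.88880). ∠ZLS = 144.7° gives LS at 87.900° from the x-axis; with |LS| = 10.3, S = (-5.9263, 9.4043). Then |DS| = |S − D| = 22.295.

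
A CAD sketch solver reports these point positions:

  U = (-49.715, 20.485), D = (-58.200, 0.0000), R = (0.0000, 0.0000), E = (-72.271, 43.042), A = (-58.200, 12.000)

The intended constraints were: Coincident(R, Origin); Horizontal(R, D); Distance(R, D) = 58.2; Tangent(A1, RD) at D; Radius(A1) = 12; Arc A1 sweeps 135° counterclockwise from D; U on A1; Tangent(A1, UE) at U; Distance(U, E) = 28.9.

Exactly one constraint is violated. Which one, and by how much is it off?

Distance(U, E) = 28.9 — off by 3.00.

R = (0.00, 0.00) ✓; R.y = 0.00, D.y = 0.00 ✓; |RD| = 58.20 ✓; ∠(AD, DR) = 90.00° ✓; |AD| = 12.00 ✓; bearing(A→U) − bearing(A→D) = 135.0° ✓; |AU| = 12.00 ✓; ∠(AU, UE) = 90.00° ✓; |UE| = 31.90 ✗.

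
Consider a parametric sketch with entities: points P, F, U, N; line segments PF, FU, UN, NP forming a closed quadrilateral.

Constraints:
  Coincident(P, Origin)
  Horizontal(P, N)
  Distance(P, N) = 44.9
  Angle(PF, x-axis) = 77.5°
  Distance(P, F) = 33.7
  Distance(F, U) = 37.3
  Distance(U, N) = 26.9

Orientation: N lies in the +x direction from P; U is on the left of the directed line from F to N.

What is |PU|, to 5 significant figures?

51.656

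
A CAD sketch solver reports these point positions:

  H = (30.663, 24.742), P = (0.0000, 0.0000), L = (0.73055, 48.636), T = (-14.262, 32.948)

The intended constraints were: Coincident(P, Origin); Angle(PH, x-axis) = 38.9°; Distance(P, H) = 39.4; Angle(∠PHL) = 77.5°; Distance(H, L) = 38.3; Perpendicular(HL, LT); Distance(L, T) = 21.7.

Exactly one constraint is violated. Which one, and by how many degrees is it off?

Perpendicular(HL, LT) — off by 5.10°.

P = (0.00, 0.00) ✓; PH at 38.90° ✓; |PH| = 39.40 ✓; ∠PHL = 77.50° ✓; |HL| = 38.30 ✓; ∠(HL, LT) = 84.90° ✗; |LT| = 21.70 ✓.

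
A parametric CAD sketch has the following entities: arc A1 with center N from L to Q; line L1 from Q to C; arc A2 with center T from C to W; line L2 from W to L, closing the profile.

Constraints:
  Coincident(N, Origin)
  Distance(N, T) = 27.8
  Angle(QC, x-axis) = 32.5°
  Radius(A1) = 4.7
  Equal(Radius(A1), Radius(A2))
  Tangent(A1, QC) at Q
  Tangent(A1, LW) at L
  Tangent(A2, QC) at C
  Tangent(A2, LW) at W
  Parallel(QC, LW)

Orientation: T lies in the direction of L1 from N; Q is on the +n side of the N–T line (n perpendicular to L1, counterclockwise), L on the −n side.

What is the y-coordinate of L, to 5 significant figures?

-3.9639

The slot axis is L1's direction at 32.5°, so u = (cos 32.5°, sin 32.5°) = (0.84339, 0.53730) and n = (−sin 32.5°, cos 32.5°) = (-0.53730, 0.84339). N is at the origin and T lies 27.8 along u from N, so T = 27.8·u = (23.446, 14.937). Tangency of A1 to both parallel lines with radius 4.7 puts Q and L at N ± 4.7·n: Q = (-2.5253, 3.9639), L = (2.5253, -3.9639). So L.y = -3.9639.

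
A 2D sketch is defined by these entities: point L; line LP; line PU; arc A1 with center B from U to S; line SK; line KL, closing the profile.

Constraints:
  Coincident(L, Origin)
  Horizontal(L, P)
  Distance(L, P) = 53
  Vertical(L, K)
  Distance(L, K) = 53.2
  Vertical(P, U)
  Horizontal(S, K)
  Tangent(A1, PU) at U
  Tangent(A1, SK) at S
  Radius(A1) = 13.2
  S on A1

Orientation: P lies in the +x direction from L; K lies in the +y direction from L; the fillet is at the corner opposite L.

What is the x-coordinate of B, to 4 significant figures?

39.80

L is at the origin; L and P share the same y with |LP| = 53.0 and P on the +x side, so P = (53.00, 0.000). L and K share the same x with |LK| = 53.2 and K on the +y side, so K = (0.000, 53.20). The virtual corner opposite L is at (53.00, 53.20). Since A1 is tangent to PU there, BU ⟂ PU and the tangent condition forces BS to be normal to SK, with radius 13.2, so the center B sits 13.2 in from both sides at B = (39.80, 40.00). So B.x = 39.80.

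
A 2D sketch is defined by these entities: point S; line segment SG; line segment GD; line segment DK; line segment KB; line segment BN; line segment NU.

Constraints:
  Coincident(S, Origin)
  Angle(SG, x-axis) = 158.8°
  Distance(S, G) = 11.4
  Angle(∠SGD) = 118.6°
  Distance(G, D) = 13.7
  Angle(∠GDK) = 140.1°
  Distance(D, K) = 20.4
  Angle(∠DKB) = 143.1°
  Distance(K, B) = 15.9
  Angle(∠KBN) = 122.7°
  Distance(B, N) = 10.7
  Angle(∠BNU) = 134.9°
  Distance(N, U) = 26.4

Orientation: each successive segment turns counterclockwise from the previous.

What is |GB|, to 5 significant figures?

43.632

S is at the origin; SG runs at 158.8° with length 11.4, so G = (-10.628, 4.1225). ∠SGD = 118.6° gives GD at -139.80° from the x-axis; with |GD| = 13.7, D = (-21.092, -4.7203). ∠GDK = 140.1° gives DK at -99.900° from the x-axis; with |DK| = 20.4, K = (-24.600, -24.816). ∠DKB = 143.1° gives KB at -63.000° from the x-axis; with |KB| = 15.9, B = (-17.381, -38.983). Then |GB| = |B − G| = 43.632.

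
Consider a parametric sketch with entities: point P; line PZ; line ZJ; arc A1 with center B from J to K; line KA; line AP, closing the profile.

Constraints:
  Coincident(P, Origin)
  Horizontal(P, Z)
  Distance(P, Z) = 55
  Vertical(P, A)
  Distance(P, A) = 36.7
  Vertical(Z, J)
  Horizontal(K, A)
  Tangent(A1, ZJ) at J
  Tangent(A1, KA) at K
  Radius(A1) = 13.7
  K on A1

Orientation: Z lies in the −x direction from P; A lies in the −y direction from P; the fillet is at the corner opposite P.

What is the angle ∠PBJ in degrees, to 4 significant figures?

150.9°

P is at the origin; PZ is horizontal with |PZ| = 55.0 and Z on the −x side, so Z = (-55.00, 0.000). PA is vertical with |PA| = 36.7 and A on the −y side, so A = (0.000, -36.70). The virtual corner opposite P is at (-55.00, -36.70). Tangency of A1 to ZJ means the radius BJ is perpendicular to ZJ and the tangent condition forces BK to be normal to KA, with radius 13.7, so the center B sits 13.7 in from both sides at B = (-41.30, -23.00). That places the tangent points at J = (-55.00, -23.00) on ZJ and K = (-41.30, -36.70) on KA. Then cos ∠PBJ = BP·BJ / (|BP||BJ|), giving 150.9°.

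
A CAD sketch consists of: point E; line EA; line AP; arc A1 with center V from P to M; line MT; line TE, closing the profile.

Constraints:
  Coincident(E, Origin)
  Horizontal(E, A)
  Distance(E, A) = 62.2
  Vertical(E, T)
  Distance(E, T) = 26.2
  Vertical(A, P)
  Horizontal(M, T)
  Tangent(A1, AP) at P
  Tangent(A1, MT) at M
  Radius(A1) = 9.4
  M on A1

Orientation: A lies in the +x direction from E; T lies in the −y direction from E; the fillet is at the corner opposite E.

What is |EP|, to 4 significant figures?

64.43

E is at the origin; EA is horizontal with |EA| = 62.2 and A on the +x side, so A = (62.20, 0.000). E and T share the same x with |ET| = 26.2 and T on the −y side, so T = (0.000, -26.20). The virtual corner opposite E is at (62.20, -26.20). A1 meets AP tangentially, so VP is at right angles to AP and since A1 is tangent to MT there, VM ⟂ MT, with radius 9.4, so the center V sits 9.4 in from both sides at V = (52.80, -16.80). That places the tangent points at P = (62.20, -16.80) on AP and M = (52.80, -26.20) on MT. Then |EP| = |P − E| = 64.43.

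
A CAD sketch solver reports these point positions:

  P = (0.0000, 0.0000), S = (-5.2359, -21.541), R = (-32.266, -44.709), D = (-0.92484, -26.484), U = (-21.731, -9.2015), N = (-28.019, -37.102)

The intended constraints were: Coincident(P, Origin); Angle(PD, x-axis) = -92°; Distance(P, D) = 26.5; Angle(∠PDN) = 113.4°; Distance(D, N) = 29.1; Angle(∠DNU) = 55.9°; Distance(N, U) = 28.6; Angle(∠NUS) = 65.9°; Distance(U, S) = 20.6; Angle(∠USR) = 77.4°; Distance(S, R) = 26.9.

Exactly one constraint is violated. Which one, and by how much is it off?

Distance(S, R) = 26.9 — off by 8.70.

P = (0.00, 0.00) ✓; PD at -92.00° ✓; |PD| = 26.50 ✓; ∠PDN = 113.4° ✓; |DN| = 29.10 ✓; ∠DNU = 55.90° ✓; |NU| = 28.60 ✓; ∠NUS = 65.90° ✓; |US| = 20.60 ✓; ∠USR = 77.40° ✓; |SR| = 35.60 ✗.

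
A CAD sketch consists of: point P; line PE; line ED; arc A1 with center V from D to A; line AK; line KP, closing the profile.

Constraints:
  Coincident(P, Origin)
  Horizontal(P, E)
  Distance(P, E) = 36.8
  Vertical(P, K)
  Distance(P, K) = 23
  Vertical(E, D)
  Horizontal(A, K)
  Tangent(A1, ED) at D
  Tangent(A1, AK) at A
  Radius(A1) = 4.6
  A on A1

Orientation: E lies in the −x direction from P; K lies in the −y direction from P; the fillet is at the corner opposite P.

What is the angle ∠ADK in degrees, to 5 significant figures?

37.875°

The virtual corner opposite P is at (-36.800, -23.000). A1 meets ED tangentially, so VD is at right angles to ED and since A1 is tangent to AK there, VA ⟂ AK, with radius 4.6, so the center V sits 4.6 in from both sides at V = (-32.200, -18.400). That places the tangent points at D = (-36.800, -18.400) on ED and A = (-32.200, -23.000) on AK. Then cos ∠ADK = DA·DK / (|DA||DK|), giving 37.875°.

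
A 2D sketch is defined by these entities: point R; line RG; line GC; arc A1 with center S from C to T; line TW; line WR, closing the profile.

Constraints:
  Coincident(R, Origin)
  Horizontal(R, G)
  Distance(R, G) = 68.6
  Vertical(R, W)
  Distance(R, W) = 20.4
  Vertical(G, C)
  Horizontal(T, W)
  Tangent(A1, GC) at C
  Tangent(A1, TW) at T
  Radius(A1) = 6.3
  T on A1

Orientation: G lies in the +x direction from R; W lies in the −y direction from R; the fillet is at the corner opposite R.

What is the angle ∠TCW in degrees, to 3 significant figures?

39.8°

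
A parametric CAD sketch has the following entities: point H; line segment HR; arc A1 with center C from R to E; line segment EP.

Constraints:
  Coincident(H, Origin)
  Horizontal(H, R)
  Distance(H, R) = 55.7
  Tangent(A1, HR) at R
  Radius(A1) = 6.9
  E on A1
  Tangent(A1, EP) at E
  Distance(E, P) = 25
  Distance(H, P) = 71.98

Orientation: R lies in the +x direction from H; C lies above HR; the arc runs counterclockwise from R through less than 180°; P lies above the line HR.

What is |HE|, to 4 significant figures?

62.88

Checks: |CE| = 6.900 ✓; ∠(CE, EP) = 90.00° ✓; |EP| = 25.00 ✓; |HP| = 71.98 ✓.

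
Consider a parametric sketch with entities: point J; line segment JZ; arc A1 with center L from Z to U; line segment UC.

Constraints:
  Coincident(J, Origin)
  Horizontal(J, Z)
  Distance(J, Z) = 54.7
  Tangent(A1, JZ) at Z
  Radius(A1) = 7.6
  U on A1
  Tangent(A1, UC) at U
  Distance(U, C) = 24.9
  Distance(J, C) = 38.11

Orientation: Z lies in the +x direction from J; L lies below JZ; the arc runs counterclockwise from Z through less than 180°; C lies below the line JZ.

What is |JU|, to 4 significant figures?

49.22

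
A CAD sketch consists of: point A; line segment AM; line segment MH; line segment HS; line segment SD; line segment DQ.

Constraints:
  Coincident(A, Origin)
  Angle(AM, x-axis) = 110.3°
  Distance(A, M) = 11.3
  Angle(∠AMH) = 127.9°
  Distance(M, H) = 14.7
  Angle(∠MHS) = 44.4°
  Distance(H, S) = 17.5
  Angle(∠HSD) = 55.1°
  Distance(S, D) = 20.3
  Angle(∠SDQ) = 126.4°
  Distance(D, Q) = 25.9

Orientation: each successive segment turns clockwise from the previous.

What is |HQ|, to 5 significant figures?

26.466

A is at the origin; AM runs at 110.3° with length 11.3, so M = (-3.9204, 10.598). ∠AMH = 127.9° gives MH at 58.200° from the x-axis; with |MH| = 14.7, H = (3.8259, 23.092). ∠MHS = 44.4° gives HS at -77.400° from the x-axis; with |HS| = 17.5, S = (7.6434, 6.0130). ∠HSD = 55.1° gives SD at 157.70° from the x-axis; with |SD| = 20.3, D = (-11.138, 13.716). ∠SDQ = 126.4° gives DQ at 104.10° from the x-axis; with |DQ| = 25.9, Q = (-17.448, 38.836). Then |HQ| = |Q − H| = 26.466.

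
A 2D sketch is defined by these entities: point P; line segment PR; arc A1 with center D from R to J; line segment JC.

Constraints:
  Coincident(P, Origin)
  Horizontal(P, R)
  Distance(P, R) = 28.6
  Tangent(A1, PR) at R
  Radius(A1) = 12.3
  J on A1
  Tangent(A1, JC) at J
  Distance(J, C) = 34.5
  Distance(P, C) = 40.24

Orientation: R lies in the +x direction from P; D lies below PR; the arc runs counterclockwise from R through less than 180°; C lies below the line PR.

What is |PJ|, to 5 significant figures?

18.845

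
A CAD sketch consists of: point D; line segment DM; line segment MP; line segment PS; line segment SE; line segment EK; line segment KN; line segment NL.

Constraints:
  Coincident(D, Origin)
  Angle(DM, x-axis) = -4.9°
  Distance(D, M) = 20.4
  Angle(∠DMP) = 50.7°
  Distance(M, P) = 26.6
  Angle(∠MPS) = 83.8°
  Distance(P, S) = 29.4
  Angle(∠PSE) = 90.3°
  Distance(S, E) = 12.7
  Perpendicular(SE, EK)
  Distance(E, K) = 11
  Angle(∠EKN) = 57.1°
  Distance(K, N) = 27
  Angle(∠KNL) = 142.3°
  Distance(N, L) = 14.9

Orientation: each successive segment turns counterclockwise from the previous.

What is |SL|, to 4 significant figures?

23.16

D is at the origin; DM runs at -4.9° with length 20.4, so M = (20.33, -1.743). ∠DMP = 50.7° gives MP at 124.4° from the x-axis; with |MP| = 26.6, P = (5.297, 20.21). ∠MPS = 83.8° gives PS at -139.4° from the x-axis; with |PS| = 29.4, S = (-17.03, 1.073). ∠PSE = 90.3° gives SE at -49.70° from the x-axis; with |SE| = 12.7, E = (-8.811, -8.613). The perpendicularity gives EK at right angles to SE, so EK runs at 40.30°; with |EK| = 11.0, K = (-0.4217, -1.498). ∠EKN = 57.1° gives KN at 163.2° from the x-axis; with |KN| = 27.0, N = (-26.27, 6.305). ∠KNL = 142.3° gives NL at -159.1° from the x-axis; with |NL| = 14.9, L = (-40.19, 0.9900). Then |SL| = |L − S| = 23.16.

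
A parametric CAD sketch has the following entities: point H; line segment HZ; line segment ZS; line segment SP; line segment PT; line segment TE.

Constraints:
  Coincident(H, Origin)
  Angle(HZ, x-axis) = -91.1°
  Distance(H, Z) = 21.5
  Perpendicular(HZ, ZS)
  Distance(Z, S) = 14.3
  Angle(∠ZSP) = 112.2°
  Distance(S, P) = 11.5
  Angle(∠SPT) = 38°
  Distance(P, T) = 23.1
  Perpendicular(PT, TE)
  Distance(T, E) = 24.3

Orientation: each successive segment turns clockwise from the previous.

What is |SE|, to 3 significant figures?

22.2

H is at the origin; HZ runs at -91.1° with length 21.5, so Z = (-0.413, -21.5). The perpendicularity gives ZS at right angles to HZ, so ZS runs at 179°; with |ZS| = 14.3, S = (-14.7, -21.2). ∠ZSP = 112.2° gives SP at 111° from the x-axis; with |SP| = 11.5, P = (-18.9, -10.5). ∠SPT = 38.0° gives PT at -30.9° from the x-axis; with |PT| = 23.1, T = (0.971, -22.4). PT ⟂ TE, so TE runs at -121°; with |TE| = 24.3, E = (-11.5, -43.2). Then |SE| = |E − S| = 22.2.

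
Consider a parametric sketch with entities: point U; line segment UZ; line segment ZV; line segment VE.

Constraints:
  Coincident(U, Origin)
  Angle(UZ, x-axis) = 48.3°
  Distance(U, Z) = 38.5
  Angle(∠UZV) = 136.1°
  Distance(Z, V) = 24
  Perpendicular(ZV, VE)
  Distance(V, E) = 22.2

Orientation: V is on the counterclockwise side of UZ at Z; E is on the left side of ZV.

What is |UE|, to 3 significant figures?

51.9

U is at the origin; UZ runs at 48.3° with length 38.5, so Z = 38.5·(cos 48.3°, sin 48.3°) = (25.6, 28.7). ∠UZV = 136.1°, so ZV runs at 48.3° + (180° − 136.1°) = 92.2° from the x-axis; with |ZV| = 24.0, V = Z + 24.0·(cos 92.2°, sin 92.2°) = (24.7, 52.7). ZV is perpendicular to VE; with |VE| = 22.2 on the left of ZV, E = V + 22.2·(-0.999, -0.0384) = (2.51, 51.9). Then |UE| = |E − U| = 51.9.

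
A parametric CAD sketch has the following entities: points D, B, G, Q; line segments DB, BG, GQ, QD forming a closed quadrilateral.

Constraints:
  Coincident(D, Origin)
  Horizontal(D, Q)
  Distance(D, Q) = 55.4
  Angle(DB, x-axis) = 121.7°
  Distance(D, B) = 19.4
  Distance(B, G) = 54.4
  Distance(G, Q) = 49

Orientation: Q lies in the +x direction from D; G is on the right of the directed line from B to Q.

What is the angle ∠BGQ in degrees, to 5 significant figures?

81.529°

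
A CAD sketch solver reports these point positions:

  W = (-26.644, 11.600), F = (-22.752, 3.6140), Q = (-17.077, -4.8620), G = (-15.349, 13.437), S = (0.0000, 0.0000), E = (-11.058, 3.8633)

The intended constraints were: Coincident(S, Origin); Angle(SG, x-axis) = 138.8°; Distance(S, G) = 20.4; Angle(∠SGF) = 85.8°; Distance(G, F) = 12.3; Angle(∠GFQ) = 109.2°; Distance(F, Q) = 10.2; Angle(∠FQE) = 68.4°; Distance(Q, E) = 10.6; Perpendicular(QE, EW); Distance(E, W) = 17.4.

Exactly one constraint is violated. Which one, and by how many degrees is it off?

Perpendicular(QE, EW) — off by 8.20°.

S = (0.00, 0.00) ✓; SG at 138.8° ✓; |SG| = 20.40 ✓; ∠SGF = 85.80° ✓; |GF| = 12.30 ✓; ∠GFQ = 109.2° ✓; |FQ| = 10.20 ✓; ∠FQE = 68.40° ✓; |QE| = 10.60 ✓; ∠(QE, EW) = 98.20° ✗; |EW| = 17.40 ✓.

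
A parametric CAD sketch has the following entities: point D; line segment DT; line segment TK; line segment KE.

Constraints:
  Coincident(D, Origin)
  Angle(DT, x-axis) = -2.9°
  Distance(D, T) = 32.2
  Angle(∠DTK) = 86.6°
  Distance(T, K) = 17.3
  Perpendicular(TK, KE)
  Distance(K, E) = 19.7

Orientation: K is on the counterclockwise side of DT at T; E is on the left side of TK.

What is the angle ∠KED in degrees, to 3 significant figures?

129°

D is at the origin; DT runs at -2.9° with length 32.2, so T = 32.2·(cos -2.9°, sin -2.9°) = (32.2, -1.63). ∠DTK = 86.6°, so TK runs at -2.9° + (180° − 86.6°) = 90.5° from the x-axis; with |TK| = 17.3, K = T + 17.3·(cos 90.5°, sin 90.5°) = (32.0, 15.7). TK is perpendicular to KE; with |KE| = 19.7 on the left of TK, E = K + 19.7·(-1.00, -0.00873) = (12.3, 15.5). Then cos ∠KED = EK·ED / (|EK||ED|), giving 129°.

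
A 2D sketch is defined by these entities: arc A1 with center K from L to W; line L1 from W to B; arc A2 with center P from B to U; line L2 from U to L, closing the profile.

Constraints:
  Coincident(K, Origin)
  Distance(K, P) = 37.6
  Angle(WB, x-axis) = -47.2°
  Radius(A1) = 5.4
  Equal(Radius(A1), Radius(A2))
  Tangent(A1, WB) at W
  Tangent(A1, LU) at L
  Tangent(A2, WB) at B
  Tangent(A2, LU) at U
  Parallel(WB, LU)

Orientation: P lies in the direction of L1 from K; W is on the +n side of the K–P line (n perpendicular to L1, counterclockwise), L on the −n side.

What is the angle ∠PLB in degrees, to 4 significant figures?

7.853°

The slot axis is L1's direction at -47.2°, so u = (cos -47.2°, sin -47.2°) = (0.6794, -0.7337) and n = (−sin -47.2°, cos -47.2°) = (0.7337, 0.6794). K is at the origin and P lies 37.6 along u from K, so P = 37.6·u = (25.55, -27.59). Tangency of A1 to both parallel lines with radius 5.4 puts W and L at K ± 5.4·n: W = (3.962, 3.669), L = (-3.962, -3.669). Equal radii place B and U the same way about P: B = P + 5.4·n = (29.51, -23.92), U = P − 5.4·n = (21.58, -31.26). Then cos ∠PLB = LP·LB / (|LP||LB|), giving 7.853°.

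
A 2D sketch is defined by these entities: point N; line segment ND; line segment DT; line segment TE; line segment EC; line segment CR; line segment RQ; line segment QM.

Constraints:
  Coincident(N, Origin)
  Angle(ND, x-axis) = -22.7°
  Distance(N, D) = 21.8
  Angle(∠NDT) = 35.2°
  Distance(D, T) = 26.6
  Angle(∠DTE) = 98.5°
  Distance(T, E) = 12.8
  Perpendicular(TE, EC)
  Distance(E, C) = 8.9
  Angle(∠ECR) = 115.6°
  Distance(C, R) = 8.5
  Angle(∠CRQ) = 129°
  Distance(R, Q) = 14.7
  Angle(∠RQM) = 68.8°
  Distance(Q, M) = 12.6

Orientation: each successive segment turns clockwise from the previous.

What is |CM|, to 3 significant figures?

16.3

N is at the origin; ND runs at -22.7° with length 21.8, so D = (20.1, -8.41). ∠NDT = 35.2° gives DT at -168° from the x-axis; with |DT| = 26.6, T = (-5.86, -14.2). ∠DTE = 98.5° gives TE at 111° from the x-axis; with |TE| = 12.8, E = (-10.4, -2.22). The perpendicularity gives EC at right angles to TE, so EC runs at 21.0°; with |EC| = 8.9, C = (-2.14, 0.969). ∠ECR = 115.6° gives CR at -43.4° from the x-axis; with |CR| = 8.5, R = (4.04, -4.87). ∠CRQ = 129.0° gives RQ at -94.4° from the x-axis; with |RQ| = 14.7, Q = (2.91, -19.5). ∠RQM = 68.8° gives QM at 154° from the x-axis; with |QM| = 12.6, M = (-8.45, -14.1). Then |CM| = |M − C| = 16.3.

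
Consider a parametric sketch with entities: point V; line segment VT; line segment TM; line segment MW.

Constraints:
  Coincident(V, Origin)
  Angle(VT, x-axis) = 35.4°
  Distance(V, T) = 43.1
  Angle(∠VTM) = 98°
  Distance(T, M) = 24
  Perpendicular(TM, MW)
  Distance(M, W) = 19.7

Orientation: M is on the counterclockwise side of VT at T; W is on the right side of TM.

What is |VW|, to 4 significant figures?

69.22

V is at the origin; VT runs at 35.4° with length 43.1, so T = 43.1·(cos 35.4°, sin 35.4°) = (35.13, 24.97). ∠VTM = 98.0°, so TM runs at 35.4° + (180° − 98.0°) = 117.4° from the x-axis; with |TM| = 24.0, M = T + 24.0·(cos 117.4°, sin 117.4°) = (24.09, 46.27). TM ⟂ MW; with |MW| = 19.7 on the right of TM, W = M + 19.7·(0.8878, 0.4602) = (41.58, 55.34). Then |VW| = |W − V| = 69.22.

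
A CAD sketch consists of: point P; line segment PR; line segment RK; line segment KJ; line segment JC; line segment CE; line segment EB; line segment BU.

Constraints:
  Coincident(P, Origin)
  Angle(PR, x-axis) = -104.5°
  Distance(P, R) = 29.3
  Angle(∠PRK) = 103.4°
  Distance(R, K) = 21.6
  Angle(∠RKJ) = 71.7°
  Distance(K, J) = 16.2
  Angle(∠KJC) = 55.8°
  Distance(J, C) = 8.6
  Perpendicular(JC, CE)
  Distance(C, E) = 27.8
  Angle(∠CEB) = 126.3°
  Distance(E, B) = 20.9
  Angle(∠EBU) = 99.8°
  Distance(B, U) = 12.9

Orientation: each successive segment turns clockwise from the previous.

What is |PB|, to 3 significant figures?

67.7

P is at the origin; PR runs at -104.5° with length 29.3, so R = (-7.34, -28.4). ∠PRK = 103.4° gives RK at 179° from the x-axis; with |RK| = 21.6, K = (-28.9, -28.0). ∠RKJ = 71.7° gives KJ at 70.6° from the x-axis; with |KJ| = 16.2, J = (-23.6, -12.7). ∠KJC = 55.8° gives JC at -53.6° from the x-axis; with |JC| = 8.6, C = (-18.4, -19.6). JC is perpendicular to CE, so CE runs at -144°; with |CE| = 27.8, E = (-40.8, -36.1). ∠CEB = 126.3° gives EB at 163° from the x-axis; with |EB| = 20.9, B = (-60.8, -29.9). Then |PB| = |B − P| = 67.7.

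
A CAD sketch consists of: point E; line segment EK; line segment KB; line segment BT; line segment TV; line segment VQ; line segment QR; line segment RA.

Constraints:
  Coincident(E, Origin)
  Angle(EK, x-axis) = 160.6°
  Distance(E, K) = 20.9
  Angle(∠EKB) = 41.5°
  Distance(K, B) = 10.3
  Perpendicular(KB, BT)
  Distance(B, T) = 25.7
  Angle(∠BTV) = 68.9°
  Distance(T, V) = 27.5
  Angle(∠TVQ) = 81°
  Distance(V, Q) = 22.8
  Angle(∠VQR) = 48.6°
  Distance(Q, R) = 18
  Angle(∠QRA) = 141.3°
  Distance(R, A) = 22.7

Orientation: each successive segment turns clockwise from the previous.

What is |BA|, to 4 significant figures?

38.13

E is at the origin; EK runs at 160.6° with length 20.9, so K = (-19.71, 6.942). ∠EKB = 41.5° gives KB at 22.10° from the x-axis; with |KB| = 10.3, B = (-10.17, 10.82). KB ⟂ BT, so BT runs at -67.90°; with |BT| = 25.7, T = (-0.5011, -12.99). ∠BTV = 68.9° gives TV at -179.0° from the x-axis; with |TV| = 27.5, V = (-28.00, -13.47). ∠TVQ = 81.0° gives VQ at 82.00° from the x-axis; with |VQ| = 22.8, Q = (-24.82, 9.104). ∠VQR = 48.6° gives QR at -49.40° from the x-axis; with |QR| = 18.0, R = (-13.11, -4.563). ∠QRA = 141.3° gives RA at -88.10° from the x-axis; with |RA| = 22.7, A = (-12.36, -27.25). Then |BA| = |A − B| = 38.13.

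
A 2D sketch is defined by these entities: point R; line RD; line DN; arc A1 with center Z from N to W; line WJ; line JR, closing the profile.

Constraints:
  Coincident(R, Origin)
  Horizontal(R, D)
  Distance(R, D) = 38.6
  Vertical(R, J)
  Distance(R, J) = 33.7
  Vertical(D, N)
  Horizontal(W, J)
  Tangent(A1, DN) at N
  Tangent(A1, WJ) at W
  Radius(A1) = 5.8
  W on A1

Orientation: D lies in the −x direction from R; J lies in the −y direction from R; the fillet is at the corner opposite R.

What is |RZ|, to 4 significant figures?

43.06

RJ is vertical with |RJ| = 33.7 and J on the −y side, so J = (0.000, -33.70). The virtual corner opposite R is at (-38.60, -33.70). Tangency of A1 to DN means the radius ZN is perpendicular to DN and the tangent condition forces ZW to be normal to WJ, with radius 5.8, so the center Z sits 5.8 in from both sides at Z = (-32.80, -27.90). Then |RZ| = |Z − R| = 43.06.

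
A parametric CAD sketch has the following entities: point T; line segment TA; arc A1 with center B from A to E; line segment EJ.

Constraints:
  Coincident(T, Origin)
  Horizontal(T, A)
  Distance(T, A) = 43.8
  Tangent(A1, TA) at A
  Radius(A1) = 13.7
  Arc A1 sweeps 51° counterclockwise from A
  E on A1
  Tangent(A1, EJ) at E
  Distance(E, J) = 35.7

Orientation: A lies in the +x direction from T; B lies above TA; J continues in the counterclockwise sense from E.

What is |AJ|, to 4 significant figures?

46.62

T is at the origin; TA is horizontal with |TA| = 43.8 and A on the +x side, so A = (43.80, 0.000). The tangent condition forces BA to be normal to TA, so B = A + (0, 13.7) = (43.80, 13.70). On A1, A sits at bearing -90° from B; a 51° counterclockwise sweep puts E at bearing -39°, so E = B + 13.7·(cos -39°, sin -39°) = (54.45, 5.078). Since A1 is tangent to EJ there, BE ⟂ EJ, so EJ runs along (−sin -39°, cos -39°); with |EJ| = 35.7, J = (76.91, 32.82). Then |AJ| = |J − A| = 46.62.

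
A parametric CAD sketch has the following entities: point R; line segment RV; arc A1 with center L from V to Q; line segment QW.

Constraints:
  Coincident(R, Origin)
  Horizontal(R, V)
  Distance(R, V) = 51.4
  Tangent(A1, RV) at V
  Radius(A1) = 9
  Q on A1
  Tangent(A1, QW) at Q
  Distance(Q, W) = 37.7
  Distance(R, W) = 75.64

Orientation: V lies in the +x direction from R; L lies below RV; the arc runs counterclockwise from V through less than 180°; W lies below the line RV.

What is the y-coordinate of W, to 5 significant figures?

-46.944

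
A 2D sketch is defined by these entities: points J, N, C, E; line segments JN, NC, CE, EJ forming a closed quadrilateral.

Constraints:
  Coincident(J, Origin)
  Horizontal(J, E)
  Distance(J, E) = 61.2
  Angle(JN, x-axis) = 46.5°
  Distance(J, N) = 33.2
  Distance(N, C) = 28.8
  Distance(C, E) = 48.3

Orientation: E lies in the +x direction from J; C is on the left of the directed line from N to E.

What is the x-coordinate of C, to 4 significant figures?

42.94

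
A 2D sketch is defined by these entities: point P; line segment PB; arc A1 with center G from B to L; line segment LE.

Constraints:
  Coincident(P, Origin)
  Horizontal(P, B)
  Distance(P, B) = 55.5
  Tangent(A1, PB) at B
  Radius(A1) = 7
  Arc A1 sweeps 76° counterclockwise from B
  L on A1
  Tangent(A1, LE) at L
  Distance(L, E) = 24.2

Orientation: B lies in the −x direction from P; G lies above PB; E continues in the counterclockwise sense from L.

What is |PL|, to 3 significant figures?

49.0

Tangency of A1 to PB means the radius GB is perpendicular to PB, so G = B + (0, 7) = (-55.5, 7.00). On A1, B sits at bearing -90° from G; a 76° counterclockwise sweep puts L at bearing -14°, so L = G + 7.0·(cos -14°, sin -14°) = (-48.7, 5.31). Then |PL| = |L − P| = 49.0.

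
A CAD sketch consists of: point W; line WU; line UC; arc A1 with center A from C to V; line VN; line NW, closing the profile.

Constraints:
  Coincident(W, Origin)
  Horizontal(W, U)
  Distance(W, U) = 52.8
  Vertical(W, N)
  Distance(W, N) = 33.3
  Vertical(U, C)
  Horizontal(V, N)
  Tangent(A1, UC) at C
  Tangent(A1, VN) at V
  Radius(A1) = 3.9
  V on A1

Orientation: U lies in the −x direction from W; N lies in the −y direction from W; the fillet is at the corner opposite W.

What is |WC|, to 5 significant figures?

60.433

The virtual corner opposite W is at (-52.800, -33.300). Since A1 is tangent to UC there, AC ⟂ UC and A1 meets VN tangentially, so AV is at right angles to VN, with radius 3.9, so the center A sits 3.9 in from both sides at A = (-48.900, -29.400). That places the tangent points at C = (-52.800, -29.400) on UC and V = (-48.900, -33.300) on VN. Then |WC| = |C − W| = 60.433.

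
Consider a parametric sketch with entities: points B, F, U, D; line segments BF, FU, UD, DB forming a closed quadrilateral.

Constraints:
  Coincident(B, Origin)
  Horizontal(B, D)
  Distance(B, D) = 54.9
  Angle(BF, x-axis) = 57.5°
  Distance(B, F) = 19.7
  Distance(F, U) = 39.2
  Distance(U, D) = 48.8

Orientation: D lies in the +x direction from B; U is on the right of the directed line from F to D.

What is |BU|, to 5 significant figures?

25.393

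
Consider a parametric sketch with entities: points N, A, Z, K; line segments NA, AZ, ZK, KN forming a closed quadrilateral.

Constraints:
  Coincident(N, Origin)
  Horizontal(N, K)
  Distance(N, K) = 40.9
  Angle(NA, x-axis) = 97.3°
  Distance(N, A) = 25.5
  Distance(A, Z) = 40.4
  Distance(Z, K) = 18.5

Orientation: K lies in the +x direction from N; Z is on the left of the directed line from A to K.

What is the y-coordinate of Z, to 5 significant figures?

17.967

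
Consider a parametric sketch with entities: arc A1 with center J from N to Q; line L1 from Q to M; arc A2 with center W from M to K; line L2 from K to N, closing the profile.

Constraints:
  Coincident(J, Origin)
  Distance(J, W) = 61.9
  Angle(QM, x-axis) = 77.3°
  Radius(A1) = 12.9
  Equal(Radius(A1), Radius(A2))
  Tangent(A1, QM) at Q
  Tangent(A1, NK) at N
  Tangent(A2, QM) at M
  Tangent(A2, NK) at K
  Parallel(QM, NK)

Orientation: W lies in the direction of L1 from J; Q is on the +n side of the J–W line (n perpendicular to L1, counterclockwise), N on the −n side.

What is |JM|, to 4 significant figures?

63.23

The slot axis is L1's direction at 77.3°, so u = (cos 77.3°, sin 77.3°) = (0.2198, 0.9755) and n = (−sin 77.3°, cos 77.3°) = (-0.9755, 0.2198). J is at the origin and W lies 61.9 along u from J, so W = 61.9·u = (13.61, 60.39). Tangency of A1 to both parallel lines with radius 12.9 puts Q and N at J ± 12.9·n: Q = (-12.58, 2.836), N = (12.58, -2.836). Equal radii place M and K the same way about W: M = W + 12.9·n = (1.024, 63.22), K = W − 12.9·n = (26.19, 57.55). Then |JM| = |M − J| = 63.23.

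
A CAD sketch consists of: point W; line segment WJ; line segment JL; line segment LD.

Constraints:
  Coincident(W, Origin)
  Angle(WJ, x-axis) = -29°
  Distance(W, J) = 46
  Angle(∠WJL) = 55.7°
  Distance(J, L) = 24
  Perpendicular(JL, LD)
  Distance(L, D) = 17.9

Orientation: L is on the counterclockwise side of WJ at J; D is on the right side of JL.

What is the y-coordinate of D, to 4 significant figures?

3.250

W is at the origin; WJ runs at -29.0° with length 46.0, so J = 46.0·(cos -29.0°, sin -29.0°) = (40.23, -22.30). ∠WJL = 55.7°, so JL runs at -29.0° + (180° − 55.7°) = 95.30° from the x-axis; with |JL| = 24.0, L = J + 24.0·(cos 95.30°, sin 95.30°) = (38.02, 1.596). The perpendicularity gives LD at right angles to JL; with |LD| = 17.9 on the right of JL, D = L + 17.9·(0.9957, 0.09237) = (55.84, 3.250). So D.y = 3.250.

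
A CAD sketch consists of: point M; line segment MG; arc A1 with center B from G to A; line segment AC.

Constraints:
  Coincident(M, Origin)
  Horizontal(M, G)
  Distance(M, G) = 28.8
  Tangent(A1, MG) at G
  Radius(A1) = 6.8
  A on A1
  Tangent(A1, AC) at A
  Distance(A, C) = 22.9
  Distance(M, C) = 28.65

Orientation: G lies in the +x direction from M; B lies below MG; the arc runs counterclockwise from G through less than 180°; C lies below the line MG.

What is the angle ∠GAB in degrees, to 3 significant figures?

56.5°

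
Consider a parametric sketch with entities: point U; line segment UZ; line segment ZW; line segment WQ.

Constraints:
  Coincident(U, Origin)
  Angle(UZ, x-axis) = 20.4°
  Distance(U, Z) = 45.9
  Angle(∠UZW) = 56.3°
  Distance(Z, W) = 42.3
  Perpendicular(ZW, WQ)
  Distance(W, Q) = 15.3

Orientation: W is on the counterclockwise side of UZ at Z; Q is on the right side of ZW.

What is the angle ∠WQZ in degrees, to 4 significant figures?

70.11°

U is at the origin; UZ runs at 20.4° with length 45.9, so Z = 45.9·(cos 20.4°, sin 20.4°) = (43.02, 16.00). ∠UZW = 56.3°, so ZW runs at 20.4° + (180° − 56.3°) = 144.1° from the x-axis; with |ZW| = 42.3, W = Z + 42.3·(cos 144.1°, sin 144.1°) = (8.756, 40.80). ZW is perpendicular to WQ; with |WQ| = 15.3 on the right of ZW, Q = W + 15.3·(0.5864, 0.8100) = (17.73, 53.20). Then cos ∠WQZ = QW·QZ / (|QW||QZ|), giving 70.11°.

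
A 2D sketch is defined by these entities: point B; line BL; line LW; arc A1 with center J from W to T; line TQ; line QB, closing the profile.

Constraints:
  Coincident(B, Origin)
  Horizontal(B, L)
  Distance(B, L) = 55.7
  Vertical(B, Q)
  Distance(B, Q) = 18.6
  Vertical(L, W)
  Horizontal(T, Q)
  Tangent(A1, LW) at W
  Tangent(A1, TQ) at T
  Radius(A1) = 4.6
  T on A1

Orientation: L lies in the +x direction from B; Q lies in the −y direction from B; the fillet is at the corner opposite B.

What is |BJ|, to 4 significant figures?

52.98

B is at the origin; B and L share the same y with |BL| = 55.7 and L on the +x side, so L = (55.70, 0.000). B and Q share the same x with |BQ| = 18.6 and Q on the −y side, so Q = (0.000, -18.60). The virtual corner opposite B is at (55.70, -18.60). The tangent condition forces JW to be normal to LW and tangency of A1 to TQ means the radius JT is perpendicular to TQ, with radius 4.6, so the center J sits 4.6 in from both sides at J = (51.10, -14.00). Then |BJ| = |J − B| = 52.98.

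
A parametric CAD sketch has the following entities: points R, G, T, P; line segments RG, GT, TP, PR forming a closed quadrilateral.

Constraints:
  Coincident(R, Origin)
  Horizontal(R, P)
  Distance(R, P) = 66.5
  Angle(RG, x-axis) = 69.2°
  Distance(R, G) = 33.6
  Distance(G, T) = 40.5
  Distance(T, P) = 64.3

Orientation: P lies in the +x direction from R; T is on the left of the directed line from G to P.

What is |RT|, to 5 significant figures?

72.235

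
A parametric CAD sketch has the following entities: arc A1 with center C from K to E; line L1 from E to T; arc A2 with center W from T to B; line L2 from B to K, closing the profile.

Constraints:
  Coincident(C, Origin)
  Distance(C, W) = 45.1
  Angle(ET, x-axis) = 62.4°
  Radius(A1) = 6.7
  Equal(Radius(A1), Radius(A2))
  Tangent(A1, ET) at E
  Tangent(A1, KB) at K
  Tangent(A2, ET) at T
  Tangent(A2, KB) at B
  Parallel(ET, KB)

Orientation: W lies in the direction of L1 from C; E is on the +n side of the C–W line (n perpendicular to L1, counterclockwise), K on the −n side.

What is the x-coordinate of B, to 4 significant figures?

26.83

Tangency of A1 to both parallel lines with radius 6.7 puts E and K at C ± 6.7·n: E = (-5.938, 3.104), K = (5.938, -3.104). Equal radii place T and B the same way about W: T = W + 6.7·n = (14.96, 43.07), B = W − 6.7·n = (26.83, 36.86). So B.x = 26.83.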